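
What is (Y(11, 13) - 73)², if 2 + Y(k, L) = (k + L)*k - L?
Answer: 30976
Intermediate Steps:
Y(k, L) = -2 - L + k*(L + k) (Y(k, L) = -2 + ((k + L)*k - L) = -2 + ((L + k)*k - L) = -2 + (k*(L + k) - L) = -2 + (-L + k*(L + k)) = -2 - L + k*(L + k))
(Y(11, 13) - 73)² = ((-2 + 11² - 1*13 + 13*11) - 73)² = ((-2 + 121 - 13 + 143) - 73)² = (249 - 73)² = 176² = 30976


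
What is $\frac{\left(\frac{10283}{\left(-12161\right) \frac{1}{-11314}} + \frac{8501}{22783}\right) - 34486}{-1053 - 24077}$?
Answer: $\frac{6904111254011}{6962619903190} \approx 0.9916$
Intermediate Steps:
$\frac{\left(\frac{10283}{\left(-12161\right) \frac{1}{-11314}} + \frac{8501}{22783}\right) - 34486}{-1053 - 24077} = \frac{\left(\frac{10283}{\left(-12161\right) \left(- \frac{1}{11314}\right)} + 8501 \cdot \frac{1}{22783}\right) - 34486}{-25130} = \left(\left(\frac{10283}{\frac{12161}{11314}} + \frac{8501}{22783}\right) - 34486\right) \left(- \frac{1}{25130}\right) = \left(\left(10283 \cdot \frac{11314}{12161} + \frac{8501}{22783}\right) - 34486\right) \left(- \frac{1}{25130}\right) = \left(\left(\frac{116341862}{12161} + \frac{8501}{22783}\right) - 34486\right) \left(- \frac{1}{25130}\right) = \left(\frac{2650720022607}{277064063} - 34486\right) \left(- \frac{1}{25130}\right) = \left(- \frac{6904111254011}{277064063}\right) \left(- \frac{1}{25130}\right) = \frac{6904111254011}{6962619903190}$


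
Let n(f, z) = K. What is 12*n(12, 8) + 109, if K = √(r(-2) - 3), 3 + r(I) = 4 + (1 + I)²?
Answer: 109 + 12*I ≈ 109.0 + 12.0*I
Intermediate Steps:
r(I) = 1 + (1 + I)² (r(I) = -3 + (4 + (1 + I)²) = 1 + (1 + I)²)
K = I (K = √((1 + (1 - 2)²) - 3) = √((1 + (-1)²) - 3) = √((1 + 1) - 3) = √(2 - 3) = √(-1) = I ≈ 1.0*I)
n(f, z) = I
12*n(12, 8) + 109 = 12*I + 109 = 109 + 12*I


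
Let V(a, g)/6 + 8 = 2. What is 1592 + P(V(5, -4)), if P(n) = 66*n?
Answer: -784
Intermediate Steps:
V(a, g) = -36 (V(a, g) = -48 + 6*2 = -48 + 12 = -36)
1592 + P(V(5, -4)) = 1592 + 66*(-36) = 1592 - 2376 = -784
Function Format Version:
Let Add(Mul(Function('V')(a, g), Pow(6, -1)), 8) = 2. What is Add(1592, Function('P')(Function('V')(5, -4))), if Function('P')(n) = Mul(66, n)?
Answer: -784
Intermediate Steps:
Function('V')(a, g) = -36 (Function('V')(a, g) = Add(-48, Mul(6, 2)) = Add(-48, 12) = -36)
Add(1592, Function('P')(Function('V')(5, -4))) = Add(1592, Mul(66, -36)) = Add(1592, -2376) = -784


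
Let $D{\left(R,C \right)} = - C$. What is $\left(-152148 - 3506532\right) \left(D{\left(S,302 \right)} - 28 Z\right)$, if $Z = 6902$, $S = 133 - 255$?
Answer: $708166783440$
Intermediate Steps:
$S = -122$ ($S = 133 - 255 = -122$)
$\left(-152148 - 3506532\right) \left(D{\left(S,302 \right)} - 28 Z\right) = \left(-152148 - 3506532\right) \left(\left(-1\right) 302 - 193256\right) = - 3658680 \left(-302 - 193256\right) = \left(-3658680\right) \left(-193558\right) = 708166783440$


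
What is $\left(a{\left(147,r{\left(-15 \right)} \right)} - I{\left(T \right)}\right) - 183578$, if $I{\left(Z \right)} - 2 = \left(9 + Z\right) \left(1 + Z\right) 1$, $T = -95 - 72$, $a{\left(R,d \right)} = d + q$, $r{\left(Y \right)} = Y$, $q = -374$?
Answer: $-210197$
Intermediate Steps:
$a{\left(R,d \right)} = -374 + d$ ($a{\left(R,d \right)} = d - 374 = -374 + d$)
$T = -167$ ($T = -95 - 72 = -167$)
$I{\left(Z \right)} = 2 + \left(1 + Z\right) \left(9 + Z\right)$ ($I{\left(Z \right)} = 2 + \left(9 + Z\right) \left(1 + Z\right) 1 = 2 + \left(1 + Z\right) \left(9 + Z\right) 1 = 2 + \left(1 + Z\right) \left(9 + Z\right)$)
$\left(a{\left(147,r{\left(-15 \right)} \right)} - I{\left(T \right)}\right) - 183578 = \left(\left(-374 - 15\right) - \left(11 + \left(-167\right)^{2} + 10 \left(-167\right)\right)\right) - 183578 = \left(-389 - \left(11 + 27889 - 1670\right)\right) - 183578 = \left(-389 - 26230\right) - 183578 = -26619 - 183578 = -210197$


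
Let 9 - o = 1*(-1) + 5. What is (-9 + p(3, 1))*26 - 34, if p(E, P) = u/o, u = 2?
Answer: -1288/5 ≈ -257.60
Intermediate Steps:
o = 5 (o = 9 - (1*(-1) + 5) = 9 - (-1 + 5) = 9 - 1*4 = 9 - 4 = 5)
p(E, P) = 2/5
(-9 + p(3, 1))*26 - 34 = (-9 + 2/5)*26 - 34 = -43/5*26 - 34 = -1118/5 - 34 = -1288/5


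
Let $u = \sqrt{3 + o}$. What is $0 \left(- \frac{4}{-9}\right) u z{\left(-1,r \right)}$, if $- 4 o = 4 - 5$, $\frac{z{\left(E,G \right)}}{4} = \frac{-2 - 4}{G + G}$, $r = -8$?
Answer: $0$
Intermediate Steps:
$z{\left(E,G \right)} = - \frac{12}{G}$ ($z{\left(E,G \right)} = 4 \frac{-2 - 4}{G + G} = 4 \left(- \frac{6}{2 G}\right) = 4 \left(- 6 \frac{1}{2 G}\right) = 4 \left(- \frac{3}{G}\right) = - \frac{12}{G}$)
$o = \frac{1}{4}$ ($o = - \frac{4 - 5}{4} = \left(- \frac{1}{4}\right) \left(-1\right) = \frac{1}{4} \approx 0.25$)
$u = \frac{\sqrt{13}}{2}$ ($u = \sqrt{3 + \frac{1}{4}} = \sqrt{\frac{13}{4}} = \frac{\sqrt{13}}{2} \approx 1.8028$)
$0 \left(- \frac{4}{-9}\right) u z{\left(-1,r \right)} = 0 \left(- \frac{4}{-9}\right) \frac{\sqrt{13}}{2} \left(- \frac{12}{-8}\right) = 0 \left(\left(-4\right) \left(- \frac{1}{9}\right)\right) \frac{\sqrt{13}}{2} \left(\left(-12\right) \left(- \frac{1}{8}\right)\right) = 0 \cdot \frac{4}{9} \frac{\sqrt{13}}{2} \cdot \frac{3}{2} = 0 \frac{\sqrt{13}}{2} \cdot \frac{3}{2} = 0 \cdot \frac{3}{2} = 0$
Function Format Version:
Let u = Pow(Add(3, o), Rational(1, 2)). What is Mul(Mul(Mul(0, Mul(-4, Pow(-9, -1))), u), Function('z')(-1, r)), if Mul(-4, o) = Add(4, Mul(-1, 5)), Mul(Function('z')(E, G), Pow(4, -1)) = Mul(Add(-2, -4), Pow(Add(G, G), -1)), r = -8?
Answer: 0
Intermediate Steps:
Function('z')(E, G) = Mul(-12, Pow(G, -1)) (Function('z')(E, G) = Mul(4, Mul(Add(-2, -4), Pow(Add(G, G), -1))) = Mul(4, Mul(-6, Pow(Mul(2, G), -1))) = Mul(4, Mul(-6, Mul(Rational(1, 2), Pow(G, -1)))) = Mul(4, Mul(-3, Pow(G, -1))) = Mul(-12, Pow(G, -1)))
o = Rational(1, 4) (o = Mul(Rational(-1, 4), Add(4, Mul(-1, 5))) = Mul(Rational(-1, 4), Add(4, -5)) = Mul(Rational(-1, 4), -1) = Rational(1, 4) ≈ 0.25000)
u = Mul(Rational(1, 2), Pow(13, Rational(1, 2))) (u = Pow(Add(3, Rational(1, 4)), Rational(1, 2)) = Pow(Rational(13, 4), Rational(1, 2)) = Mul(Rational(1, 2), Pow(13, Rational(1, 2))) ≈ 1.8028)
Mul(Mul(Mul(0, Mul(-4, Pow(-9, -1))), u), Function('z')(-1, r)) = Mul(Mul(Mul(0, Mul(-4, Pow(-9, -1))), Mul(Rational(1, 2), Pow(13, Rational(1, 2)))), Mul(-12, Pow(-8, -1))) = Mul(Mul(Mul(0, Mul(-4, Rational(-1, 9))), Mul(Rational(1, 2), Pow(13, Rational(1, 2)))), Mul(-12, Rational(-1, 8))) = Mul(Mul(Mul(0, Rational(4, 9)), Mul(Rational(1, 2), Pow(13, Rational(1, 2)))), Rational(3, 2)) = Mul(Mul(0, Mul(Rational(1, 2), Pow(13, Rational(1, 2)))), Rational(3, 2)) = Mul(0, Rational(3, 2)) = 0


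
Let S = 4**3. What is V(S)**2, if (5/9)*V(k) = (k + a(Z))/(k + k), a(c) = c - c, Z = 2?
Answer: 81/100 ≈ 0.81000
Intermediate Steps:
a(c) = 0
S = 64
V(k) = 9/10 (V(k) = 9*((k + 0)/(k + k))/5 = 9*(k/((2*k)))/5 = 9*(k*(1/(2*k)))/5 = (9/5)*(1/2) = 9/10)
V(S)**2 = (9/10)**2 = 81/100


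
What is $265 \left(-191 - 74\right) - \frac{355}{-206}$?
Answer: $- \frac{14465995}{206} \approx -70223.0$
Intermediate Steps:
$265 \left(-191 - 74\right) - \frac{355}{-206} = 265 \left(-265\right) - - \frac{355}{206} = -70225 + \frac{355}{206} = - \frac{14465995}{206}$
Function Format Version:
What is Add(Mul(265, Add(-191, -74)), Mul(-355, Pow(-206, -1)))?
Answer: Rational(-14465995, 206) ≈ -70223.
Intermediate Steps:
Add(Mul(265, Add(-191, -74)), Mul(-355, Pow(-206, -1))) = Add(Mul(265, -265), Mul(-355, Rational(-1, 206))) = Add(-70225, Rational(355, 206)) = Rational(-14465995, 206)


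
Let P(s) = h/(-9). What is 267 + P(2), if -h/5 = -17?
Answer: 2318/9 ≈ 257.56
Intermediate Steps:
h = 85 (h = -5*(-17) = 85)
P(s) = -85/9 (P(s) = 85/(-9) = 85*(-⅑) = -85/9)
267 + P(2) = 267 - 85/9 = 2318/9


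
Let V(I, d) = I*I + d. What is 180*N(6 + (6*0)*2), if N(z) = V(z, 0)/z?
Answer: 1080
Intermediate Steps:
V(I, d) = d + I**2 (V(I, d) = I**2 + d = d + I**2)
N(z) = z (N(z) = (0 + z**2)/z = z**2/z = z)
180*N(6 + (6*0)*2) = 180*(6 + (6*0)*2) = 180*(6 + 0*2) = 180*(6 + 0) = 180*6 = 1080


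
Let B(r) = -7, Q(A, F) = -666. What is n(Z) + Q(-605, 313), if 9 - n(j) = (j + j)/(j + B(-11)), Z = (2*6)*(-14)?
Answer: -16473/25 ≈ -658.92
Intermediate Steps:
Z = -168 (Z = 12*(-14) = -168)
n(j) = 9 - 2*j/(-7 + j) (n(j) = 9 - (j + j)/(j - 7) = 9 - 2*j/(-7 + j))
n(Z) + Q(-605, 313) = 7*(-9 - 168)/(-7 - 168) - 666 = 7*(-177)/(-175) - 666 = 7*(-1/175)*(-177) - 666 = 177/25 - 666 = -16473/25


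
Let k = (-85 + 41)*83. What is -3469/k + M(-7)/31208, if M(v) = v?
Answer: 326009/343288 ≈ 0.94967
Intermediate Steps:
k = -3652 (k = -44*83 = -3652)
-3469/k + M(-7)/31208 = -3469/(-3652) - 7/31208 = -3469*(-1/3652) - 7*1/31208 = 3469/3652 - 7/31208 = 326009/343288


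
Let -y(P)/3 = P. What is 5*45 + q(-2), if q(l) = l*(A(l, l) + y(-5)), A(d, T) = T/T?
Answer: 193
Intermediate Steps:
y(P) = -3*P
A(d, T) = 1
q(l) = 16*l (q(l) = l*(1 - 3*(-5)) = l*(1 + 15) = l*16 = 16*l)
5*45 + q(-2) = 5*45 + 16*(-2) = 225 - 32 = 193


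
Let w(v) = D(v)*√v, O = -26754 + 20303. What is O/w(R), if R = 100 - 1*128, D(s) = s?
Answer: -6451*I*√7/392 ≈ -43.54*I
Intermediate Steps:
O = -6451
R = -28 (R = 100 - 128 = -28)
w(v) = v^(3/2) (w(v) = v*√v = v^(3/2))
O/w(R) = -6451*I*√7/392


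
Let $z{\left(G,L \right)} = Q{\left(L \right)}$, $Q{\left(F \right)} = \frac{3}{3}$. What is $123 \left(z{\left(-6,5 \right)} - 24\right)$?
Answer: $-2829$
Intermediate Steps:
$Q{\left(F \right)} = 1$ ($Q{\left(F \right)} = 3 \cdot \frac{1}{3} = 1$)
$z{\left(G,L \right)} = 1$
$123 \left(z{\left(-6,5 \right)} - 24\right) = 123 \left(1 - 24\right) = 123 \left(-23\right) = -2829$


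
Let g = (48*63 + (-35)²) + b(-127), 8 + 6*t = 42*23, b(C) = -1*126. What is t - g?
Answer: -11890/3 ≈ -3963.3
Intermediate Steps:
b(C) = -126
t = 479/3 (t = -4/3 + (42*23)/6 = -4/3 + (⅙)*966 = -4/3 + 161 = 479/3 ≈ 159.67)
g = 4123 (g = (48*63 + (-35)²) - 126 = (3024 + 1225) - 126 = 4249 - 126 = 4123)
t - g = 479/3 - 1*4123 = 479/3 - 4123 = -11890/3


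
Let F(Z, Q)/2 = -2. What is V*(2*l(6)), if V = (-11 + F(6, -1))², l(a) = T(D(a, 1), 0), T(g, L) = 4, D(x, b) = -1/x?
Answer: 1800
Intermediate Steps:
F(Z, Q) = -4 (F(Z, Q) = 2*(-2) = -4)
l(a) = 4
V = 225 (V = (-11 - 4)² = (-15)² = 225)
V*(2*l(6)) = 225*(2*4) = 225*8 = 1800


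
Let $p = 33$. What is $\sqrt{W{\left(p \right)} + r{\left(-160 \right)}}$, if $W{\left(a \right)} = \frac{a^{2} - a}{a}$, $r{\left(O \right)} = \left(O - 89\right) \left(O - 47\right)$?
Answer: $5 \sqrt{2063} \approx 227.1$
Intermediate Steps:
$r{\left(O \right)} = \left(-89 + O\right) \left(-47 + O\right)$
$W{\left(a \right)} = \frac{a^{2} - a}{a}$
$\sqrt{W{\left(p \right)} + r{\left(-160 \right)}} = \sqrt{\left(-1 + 33\right) + \left(4183 + \left(-160\right)^{2} - -21760\right)} = \sqrt{32 + \left(4183 + 25600 + 21760\right)} = \sqrt{32 + 51543} = \sqrt{51575} = 5 \sqrt{2063}$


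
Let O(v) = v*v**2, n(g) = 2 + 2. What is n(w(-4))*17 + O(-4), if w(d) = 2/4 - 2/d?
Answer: 4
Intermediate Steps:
w(d) = 1/2 - 2/d (w(d) = 2*(1/4) - 2/d = 1/2 - 2/d)
n(g) = 4
O(v) = v**3
n(w(-4))*17 + O(-4) = 4*17 + (-4)**3 = 68 - 64 = 4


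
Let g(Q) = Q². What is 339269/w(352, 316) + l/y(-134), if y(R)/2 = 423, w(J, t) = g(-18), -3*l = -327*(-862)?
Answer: 14254399/15228 ≈ 936.07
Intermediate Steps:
l = -93958 (l = -(-109)*(-862) = -⅓*281874 = -93958)
w(J, t) = 324 (w(J, t) = (-18)² = 324)
y(R) = 846 (y(R) = 2*423 = 846)
339269/w(352, 316) + l/y(-134) = 339269/324 - 93958/846 = 339269*(1/324) - 93958*1/846 = 339269/324 - 46979/423 = 14254399/15228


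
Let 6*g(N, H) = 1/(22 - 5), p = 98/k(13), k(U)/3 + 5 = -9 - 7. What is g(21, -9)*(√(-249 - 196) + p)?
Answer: -7/459 + I*√445/102 ≈ -0.015251 + 0.20681*I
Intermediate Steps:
k(U) = -63 (k(U) = -15 + 3*(-9 - 7) = -15 + 3*(-16) = -15 - 48 = -63)
p = -14/9 (p = 98/(-63) = 98*(-1/63) = -14/9 ≈ -1.5556)
g(N, H) = 1/102 (g(N, H) = 1/(6*(22 - 5)) = (⅙)/17 = (⅙)*(1/17) = 1/102)
g(21, -9)*(√(-249 - 196) + p) = (√(-249 - 196) - 14/9)/102 = (√(-445) - 14/9)/102 = (I*√445 - 14/9)/102 = (-14/9 + I*√445)/102 = -7/459 + I*√445/102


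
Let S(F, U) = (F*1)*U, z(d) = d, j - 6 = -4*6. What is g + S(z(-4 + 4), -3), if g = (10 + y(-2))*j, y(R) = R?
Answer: -144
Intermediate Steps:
j = -18 (j = 6 - 4*6 = 6 - 24 = -18)
S(F, U) = F*U
g = -144 (g = (10 - 2)*(-18) = 8*(-18) = -144)
g + S(z(-4 + 4), -3) = -144 + (-4 + 4)*(-3) = -144 + 0*(-3) = -144 + 0 = -144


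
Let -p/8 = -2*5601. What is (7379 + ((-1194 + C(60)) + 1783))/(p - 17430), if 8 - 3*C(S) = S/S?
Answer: 23911/216558 ≈ 0.11041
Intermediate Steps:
C(S) = 7/3 (C(S) = 8/3 - S/(3*S) = 8/3 - ⅓*1 = 8/3 - ⅓ = 7/3)
p = 89616 (p = -(-16)*5601 = -8*(-11202) = 89616)
(7379 + ((-1194 + C(60)) + 1783))/(p - 17430) = (7379 + ((-1194 + 7/3) + 1783))/(89616 - 17430) = (7379 + (-3575/3 + 1783))/72186 = (7379 + 1774/3)*(1/72186) = (23911/3)*(1/72186) = 23911/216558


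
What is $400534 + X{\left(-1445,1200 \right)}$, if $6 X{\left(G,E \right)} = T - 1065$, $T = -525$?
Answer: $400269$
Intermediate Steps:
$X{\left(G,E \right)} = -265$ ($X{\left(G,E \right)} = \frac{-525 - 1065}{6} = \frac{1}{6} \left(-1590\right) = -265$)
$400534 + X{\left(-1445,1200 \right)} = 400534 - 265 = 400269$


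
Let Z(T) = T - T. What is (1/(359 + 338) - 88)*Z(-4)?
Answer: 0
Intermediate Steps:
Z(T) = 0
(1/(359 + 338) - 88)*Z(-4) = (1/(359 + 338) - 88)*0 = (1/697 - 88)*0 = -61335/697*0 = 0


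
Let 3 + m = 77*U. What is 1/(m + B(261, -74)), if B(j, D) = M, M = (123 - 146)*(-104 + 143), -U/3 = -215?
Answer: 1/48765 ≈ 2.0507e-5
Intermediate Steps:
U = 645 (U = -3*(-215) = 645)
M = -897 (M = -23*39 = -897)
B(j, D) = -897
m = 49662 (m = -3 + 77*645 = -3 + 49665 = 49662)
1/(m + B(261, -74)) = 1/(49662 - 897) = 1/48765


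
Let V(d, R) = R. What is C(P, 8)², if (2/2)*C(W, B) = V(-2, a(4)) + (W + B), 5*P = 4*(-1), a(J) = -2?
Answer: 676/25 ≈ 27.040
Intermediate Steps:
P = -⅘ (P = (4*(-1))/5 = (⅕)*(-4) = -⅘ ≈ -0.80000)
C(W, B) = -2 + B + W (C(W, B) = -2 + (W + B) = -2 + (B + W) = -2 + B + W)
C(P, 8)² = (-2 + 8 - ⅘)² = (26/5)² = 676/25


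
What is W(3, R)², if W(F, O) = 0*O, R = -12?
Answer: 0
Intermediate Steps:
W(F, O) = 0
W(3, R)² = 0² = 0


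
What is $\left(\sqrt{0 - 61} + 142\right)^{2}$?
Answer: $\left(142 + i \sqrt{61}\right)^{2} \approx 20103.0 + 2218.1 i$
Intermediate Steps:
$\left(\sqrt{0 - 61} + 142\right)^{2} = \left(\sqrt{-61} + 142\right)^{2} = \left(i \sqrt{61} + 142\right)^{2} = \left(142 + i \sqrt{61}\right)^{2}$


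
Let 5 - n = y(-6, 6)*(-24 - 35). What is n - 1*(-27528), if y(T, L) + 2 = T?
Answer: 27061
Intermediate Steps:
y(T, L) = -2 + T
n = -467 (n = 5 - (-2 - 6)*(-24 - 35) = 5 - (-8)*(-59) = 5 - 1*472 = 5 - 472 = -467)
n - 1*(-27528) = -467 - 1*(-27528) = -467 + 27528 = 27061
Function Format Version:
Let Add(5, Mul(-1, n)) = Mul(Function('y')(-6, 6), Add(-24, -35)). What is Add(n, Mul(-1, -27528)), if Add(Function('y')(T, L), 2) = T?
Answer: 27061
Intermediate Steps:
Function('y')(T, L) = Add(-2, T)
n = -467 (n = Add(5, Mul(-1, Mul(Add(-2, -6), Add(-24, -35)))) = Add(5, Mul(-1, Mul(-8, -59))) = Add(5, Mul(-1, 472)) = Add(5, -472) = -467)
Add(n, Mul(-1, -27528)) = Add(-467, Mul(-1, -27528)) = Add(-467, 27528) = 27061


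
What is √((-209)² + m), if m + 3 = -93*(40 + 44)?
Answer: √35866 ≈ 189.38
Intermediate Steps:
m = -7815 (m = -3 - 93*(40 + 44) = -3 - 93*84 = -3 - 7812 = -7815)
√((-209)² + m) = √((-209)² - 7815) = √(43681 - 7815) = √35866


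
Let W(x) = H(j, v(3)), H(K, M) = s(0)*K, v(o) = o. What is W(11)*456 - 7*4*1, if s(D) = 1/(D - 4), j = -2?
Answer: 200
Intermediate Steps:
s(D) = 1/(-4 + D)
H(K, M) = -K/4 (H(K, M) = K/(-4 + 0) = K/(-4) = -K/4)
W(x) = ½ (W(x) = -¼*(-2) = ½)
W(11)*456 - 7*4*1 = (½)*456 - 7*4*1 = 228 - 28*1 = 228 - 28 = 200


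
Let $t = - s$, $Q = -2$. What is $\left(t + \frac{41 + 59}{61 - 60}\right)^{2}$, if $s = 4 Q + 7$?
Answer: $10201$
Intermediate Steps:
$s = -1$ ($s = 4 \left(-2\right) + 7 = -8 + 7 = -1$)
$t = 1$ ($t = \left(-1\right) \left(-1\right) = 1$)
$\left(t + \frac{41 + 59}{61 - 60}\right)^{2} = \left(1 + \frac{41 + 59}{61 - 60}\right)^{2} = \left(1 + \frac{100}{1}\right)^{2} = \left(1 + 100 \cdot 1\right)^{2} = \left(1 + 100\right)^{2} = 101^{2} = 10201$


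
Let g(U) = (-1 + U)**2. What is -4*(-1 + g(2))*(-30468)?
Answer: 0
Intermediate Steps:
-4*(-1 + g(2))*(-30468) = -4*(-1 + (-1 + 2)**2)*(-30468) = -4*(-1 + 1**2)*(-30468) = -4*(-1 + 1)*(-30468) = -4*0*(-30468) = 0*(-30468) = 0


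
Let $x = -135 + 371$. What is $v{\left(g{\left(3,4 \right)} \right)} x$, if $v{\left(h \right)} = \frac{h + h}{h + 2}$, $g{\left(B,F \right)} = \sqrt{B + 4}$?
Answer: $\frac{3304}{3} - \frac{944 \sqrt{7}}{3} \approx 268.8$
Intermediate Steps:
$g{\left(B,F \right)} = \sqrt{4 + B}$
$x = 236$
$v{\left(h \right)} = \frac{2 h}{2 + h}$
$v{\left(g{\left(3,4 \right)} \right)} x = \frac{2 \sqrt{4 + 3}}{2 + \sqrt{4 + 3}} \cdot 236 = \frac{2 \sqrt{7}}{2 + \sqrt{7}} \cdot 236 = \frac{472 \sqrt{7}}{2 + \sqrt{7}}$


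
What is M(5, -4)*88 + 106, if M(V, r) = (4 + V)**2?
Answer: 7234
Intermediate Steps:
M(5, -4)*88 + 106 = (4 + 5)**2*88 + 106 = 9**2*88 + 106 = 81*88 + 106 = 7128 + 106 = 7234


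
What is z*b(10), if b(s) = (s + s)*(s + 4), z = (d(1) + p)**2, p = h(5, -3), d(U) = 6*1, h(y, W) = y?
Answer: 33880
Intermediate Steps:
d(U) = 6
p = 5
z = 121 (z = (6 + 5)**2 = 11**2 = 121)
b(s) = 2*s*(4 + s) (b(s) = (2*s)*(4 + s) = 2*s*(4 + s))
z*b(10) = 121*(2*10*(4 + 10)) = 121*(2*10*14) = 121*280 = 33880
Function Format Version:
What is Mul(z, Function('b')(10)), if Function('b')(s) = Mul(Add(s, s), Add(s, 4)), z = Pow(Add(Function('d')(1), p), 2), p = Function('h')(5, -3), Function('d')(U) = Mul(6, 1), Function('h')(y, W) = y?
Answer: 33880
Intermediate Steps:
Function('d')(U) = 6
p = 5
z = 121 (z = Pow(Add(6, 5), 2) = Pow(11, 2) = 121)
Function('b')(s) = Mul(2, s, Add(4, s)) (Function('b')(s) = Mul(Mul(2, s), Add(4, s)) = Mul(2, s, Add(4, s)))
Mul(z, Function('b')(10)) = Mul(121, Mul(2, 10, Add(4, 10))) = Mul(121, Mul(2, 10, 14)) = Mul(121, 280) = 33880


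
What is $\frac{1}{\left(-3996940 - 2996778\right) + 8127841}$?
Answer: $\frac{1}{1134123} \approx 8.8174 \cdot 10^{-7}$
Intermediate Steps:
$\frac{1}{\left(-3996940 - 2996778\right) + 8127841} = \frac{1}{-6993718 + 8127841} = \frac{1}{1134123}$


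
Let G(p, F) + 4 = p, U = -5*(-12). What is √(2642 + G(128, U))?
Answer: √2766 ≈ 52.593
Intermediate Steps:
U = 60
G(p, F) = -4 + p
√(2642 + G(128, U)) = √(2642 + (-4 + 128)) = √(2642 + 124) = √2766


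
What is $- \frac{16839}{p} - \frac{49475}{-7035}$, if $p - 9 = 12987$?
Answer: $\frac{11655883}{2031708} \approx 5.737$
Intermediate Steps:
$p = 12996$ ($p = 9 + 12987 = 12996$)
$- \frac{16839}{p} - \frac{49475}{-7035} = - \frac{16839}{12996} - \frac{49475}{-7035} = \left(-16839\right) \frac{1}{12996} - - \frac{9895}{1407} = - \frac{1871}{1444} + \frac{9895}{1407} = \frac{11655883}{2031708}$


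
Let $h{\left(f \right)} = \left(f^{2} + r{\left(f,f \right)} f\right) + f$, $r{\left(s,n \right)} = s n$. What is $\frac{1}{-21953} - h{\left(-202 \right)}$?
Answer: $\frac{180054247117}{21953} \approx 8.2018 \cdot 10^{6}$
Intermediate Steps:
$r{\left(s,n \right)} = n s$
$h{\left(f \right)} = f + f^{2} + f^{3}$ ($h{\left(f \right)} = \left(f^{2} + f f f\right) + f = \left(f^{2} + f^{2} f\right) + f = \left(f^{2} + f^{3}\right) + f = f + f^{2} + f^{3}$)
$\frac{1}{-21953} - h{\left(-202 \right)} = \frac{1}{-21953} - - 202 \left(1 - 202 + \left(-202\right)^{2}\right) = - \frac{1}{21953} - - 202 \left(1 - 202 + 40804\right) = - \frac{1}{21953} - \left(-202\right) 40603 = - \frac{1}{21953} - -8201806 = - \frac{1}{21953} + 8201806 = \frac{180054247117}{21953}$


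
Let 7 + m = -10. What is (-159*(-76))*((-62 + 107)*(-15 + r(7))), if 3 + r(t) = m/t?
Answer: -77760540/7 ≈ -1.1109e+7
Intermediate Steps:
m = -17 (m = -7 - 10 = -17)
r(t) = -3 - 17/t
(-159*(-76))*((-62 + 107)*(-15 + r(7))) = (-159*(-76))*((-62 + 107)*(-15 + (-3 - 17/7))) = 12084*(45*(-15 + (-3 - 17*⅐))) = 12084*(45*(-15 + (-3 - 17/7))) = 12084*(45*(-15 - 38/7)) = 12084*(45*(-143/7)) = 12084*(-6435/7) = -77760540/7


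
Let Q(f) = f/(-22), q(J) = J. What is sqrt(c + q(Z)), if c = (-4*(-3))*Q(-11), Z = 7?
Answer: sqrt(13) ≈ 3.6056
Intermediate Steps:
Q(f) = -f/22 (Q(f) = f*(-1/22) = -f/22)
c = 6 (c = (-4*(-3))*(-1/22*(-11)) = -1*(-12)*(1/2) = 12*(1/2) = 6)
sqrt(c + q(Z)) = sqrt(6 + 7) = sqrt(13)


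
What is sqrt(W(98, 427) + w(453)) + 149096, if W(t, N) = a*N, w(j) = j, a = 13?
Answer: 149096 + 2*sqrt(1501) ≈ 1.4917e+5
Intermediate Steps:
W(t, N) = 13*N
sqrt(W(98, 427) + w(453)) + 149096 = sqrt(13*427 + 453) + 149096 = sqrt(5551 + 453) + 149096 = sqrt(6004) + 149096 = 2*sqrt(1501) + 149096 = 149096 + 2*sqrt(1501)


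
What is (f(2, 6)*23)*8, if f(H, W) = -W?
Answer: -1104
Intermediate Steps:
(f(2, 6)*23)*8 = (-1*6*23)*8 = -6*23*8 = -138*8 = -1104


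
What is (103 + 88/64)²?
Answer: 697225/64 ≈ 10894.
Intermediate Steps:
(103 + 88/64)² = (103 + 88*(1/64))² = (103 + 11/8)² = (835/8)² = 697225/64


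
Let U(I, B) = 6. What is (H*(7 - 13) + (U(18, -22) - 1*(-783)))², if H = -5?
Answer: 670761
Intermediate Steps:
(H*(7 - 13) + (U(18, -22) - 1*(-783)))² = (-5*(7 - 13) + (6 - 1*(-783)))² = (-5*(-6) + (6 + 783))² = (30 + 789)² = 819² = 670761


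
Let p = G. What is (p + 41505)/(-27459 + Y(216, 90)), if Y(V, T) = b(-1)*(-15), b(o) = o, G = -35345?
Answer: -1540/6861 ≈ -0.22446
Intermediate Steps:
p = -35345
Y(V, T) = 15 (Y(V, T) = -1*(-15) = 15)
(p + 41505)/(-27459 + Y(216, 90)) = (-35345 + 41505)/(-27459 + 15) = 6160/(-27444) = 6160*(-1/27444) = -1540/6861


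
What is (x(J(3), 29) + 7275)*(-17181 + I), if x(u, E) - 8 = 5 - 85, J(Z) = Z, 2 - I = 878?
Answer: -130064571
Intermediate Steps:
I = -876 (I = 2 - 1*878 = 2 - 878 = -876)
x(u, E) = -72 (x(u, E) = 8 + (5 - 85) = 8 - 80 = -72)
(x(J(3), 29) + 7275)*(-17181 + I) = (-72 + 7275)*(-17181 - 876) = 7203*(-18057) = -130064571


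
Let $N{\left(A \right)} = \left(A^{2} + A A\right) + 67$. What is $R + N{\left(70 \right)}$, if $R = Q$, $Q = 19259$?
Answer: $29126$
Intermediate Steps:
$N{\left(A \right)} = 67 + 2 A^{2}$ ($N{\left(A \right)} = \left(A^{2} + A^{2}\right) + 67 = 2 A^{2} + 67 = 67 + 2 A^{2}$)
$R = 19259$
$R + N{\left(70 \right)} = 19259 + \left(67 + 2 \cdot 70^{2}\right) = 19259 + \left(67 + 2 \cdot 4900\right) = 19259 + \left(67 + 9800\right) = 19259 + 9867 = 29126$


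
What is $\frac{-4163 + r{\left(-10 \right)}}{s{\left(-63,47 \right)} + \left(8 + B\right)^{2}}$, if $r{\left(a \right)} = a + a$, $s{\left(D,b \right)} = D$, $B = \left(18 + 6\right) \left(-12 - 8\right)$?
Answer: $- \frac{4183}{222721} \approx -0.018781$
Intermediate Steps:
$B = -480$ ($B = 24 \left(-20\right) = -480$)
$r{\left(a \right)} = 2 a$
$\frac{-4163 + r{\left(-10 \right)}}{s{\left(-63,47 \right)} + \left(8 + B\right)^{2}} = \frac{-4163 + 2 \left(-10\right)}{-63 + \left(8 - 480\right)^{2}} = \frac{-4163 - 20}{-63 + \left(-472\right)^{2}} = - \frac{4183}{-63 + 222784} = - \frac{4183}{222721}$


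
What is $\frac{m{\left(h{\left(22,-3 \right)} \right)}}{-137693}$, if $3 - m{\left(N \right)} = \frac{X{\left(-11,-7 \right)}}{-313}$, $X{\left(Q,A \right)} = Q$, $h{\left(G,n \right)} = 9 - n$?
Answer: $- \frac{928}{43097909} \approx -2.1532 \cdot 10^{-5}$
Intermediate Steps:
$m{\left(N \right)} = \frac{928}{313}$ ($m{\left(N \right)} = 3 - - \frac{11}{-313} = 3 - \left(-11\right) \left(- \frac{1}{313}\right) = 3 - \frac{11}{313} = \frac{928}{313}$)
$\frac{m{\left(h{\left(22,-3 \right)} \right)}}{-137693} = \frac{928}{313 \left(-137693\right)} = \frac{928}{313} \left(- \frac{1}{137693}\right) = - \frac{928}{43097909}$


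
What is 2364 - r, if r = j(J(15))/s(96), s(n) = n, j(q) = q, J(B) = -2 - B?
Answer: 226961/96 ≈ 2364.2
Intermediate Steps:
r = -17/96 (r = (-2 - 1*15)/96 = (-2 - 15)*(1/96) = -17*1/96 = -17/96 ≈ -0.17708)
2364 - r = 2364 - 1*(-17/96) = 2364 + 17/96 = 226961/96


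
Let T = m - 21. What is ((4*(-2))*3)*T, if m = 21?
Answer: 0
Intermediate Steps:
T = 0 (T = 21 - 21 = 0)
((4*(-2))*3)*T = ((4*(-2))*3)*0 = -8*3*0 = -24*0 = 0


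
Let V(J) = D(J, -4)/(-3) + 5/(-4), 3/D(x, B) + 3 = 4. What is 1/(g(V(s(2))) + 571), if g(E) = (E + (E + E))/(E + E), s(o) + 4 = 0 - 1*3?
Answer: 2/1145 ≈ 0.0017467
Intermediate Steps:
s(o) = -7 (s(o) = -4 + (0 - 1*3) = -4 + (0 - 3) = -4 - 3 = -7)
D(x, B) = 3 (D(x, B) = 3/(-3 + 4) = 3/1 = 3*1 = 3)
V(J) = -9/4 (V(J) = 3/(-3) + 5/(-4) = 3*(-⅓) + 5*(-¼) = -1 - 5/4 = -9/4)
g(E) = 3/2 (g(E) = (E + 2*E)/((2*E)) = (3*E)*(1/(2*E)) = 3/2)
1/(g(V(s(2))) + 571) = 1/(3/2 + 571) = 1/(1145/2) = 2/1145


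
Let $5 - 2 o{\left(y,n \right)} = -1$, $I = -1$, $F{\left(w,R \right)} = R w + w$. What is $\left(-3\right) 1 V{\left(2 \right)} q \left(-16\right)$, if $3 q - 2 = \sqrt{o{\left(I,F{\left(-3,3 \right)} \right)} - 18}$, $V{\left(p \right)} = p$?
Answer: $64 + 32 i \sqrt{15} \approx 64.0 + 123.94 i$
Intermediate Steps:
$F{\left(w,R \right)} = w + R w$
$o{\left(y,n \right)} = 3$ ($o{\left(y,n \right)} = \frac{5}{2} - - \frac{1}{2} = \frac{5}{2} + \frac{1}{2} = 3$)
$q = \frac{2}{3} + \frac{i \sqrt{15}}{3}$ ($q = \frac{2}{3} + \frac{\sqrt{3 - 18}}{3} = \frac{2}{3} + \frac{\sqrt{-15}}{3} = \frac{2}{3} + \frac{i \sqrt{15}}{3} \approx 0.66667 + 1.291 i$)
$\left(-3\right) 1 V{\left(2 \right)} q \left(-16\right) = \left(-3\right) 1 \cdot 2 \left(\frac{2}{3} + \frac{i \sqrt{15}}{3}\right) \left(-16\right) = \left(-3\right) 2 \left(\frac{2}{3} + \frac{i \sqrt{15}}{3}\right) \left(-16\right) = - 6 \left(\frac{2}{3} + \frac{i \sqrt{15}}{3}\right) \left(-16\right) = \left(-4 - 2 i \sqrt{15}\right) \left(-16\right) = 64 + 32 i \sqrt{15}$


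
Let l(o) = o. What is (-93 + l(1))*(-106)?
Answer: 9752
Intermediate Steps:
(-93 + l(1))*(-106) = (-93 + 1)*(-106) = -92*(-106) = 9752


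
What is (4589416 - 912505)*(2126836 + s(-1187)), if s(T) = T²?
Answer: 13000840298355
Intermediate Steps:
(4589416 - 912505)*(2126836 + s(-1187)) = (4589416 - 912505)*(2126836 + (-1187)²) = 3676911*(2126836 + 1408969) = 3676911*3535805 = 13000840298355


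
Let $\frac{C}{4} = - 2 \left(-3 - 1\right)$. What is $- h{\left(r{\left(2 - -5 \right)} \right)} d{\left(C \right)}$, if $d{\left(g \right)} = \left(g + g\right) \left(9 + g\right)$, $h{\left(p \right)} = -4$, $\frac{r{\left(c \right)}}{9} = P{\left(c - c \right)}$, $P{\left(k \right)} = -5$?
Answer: $10496$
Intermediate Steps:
$r{\left(c \right)} = -45$ ($r{\left(c \right)} = 9 \left(-5\right) = -45$)
$C = 32$ ($C = 4 \left(- 2 \left(-3 - 1\right)\right) = 4 \left(\left(-2\right) \left(-4\right)\right) = 4 \cdot 8 = 32$)
$d{\left(g \right)} = 2 g \left(9 + g\right)$
$- h{\left(r{\left(2 - -5 \right)} \right)} d{\left(C \right)} = \left(-1\right) \left(-4\right) 2 \cdot 32 \left(9 + 32\right) = 4 \cdot 2 \cdot 32 \cdot 41 = 4 \cdot 2624 = 10496$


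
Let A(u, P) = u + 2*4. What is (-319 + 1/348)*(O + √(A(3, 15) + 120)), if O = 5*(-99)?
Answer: 18316815/116 - 111011*√131/348 ≈ 1.5425e+5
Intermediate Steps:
A(u, P) = 8 + u (A(u, P) = u + 8 = 8 + u)
O = -495
(-319 + 1/348)*(O + √(A(3, 15) + 120)) = (-319 + 1/348)*(-495 + √((8 + 3) + 120)) = (-319 + 1/348)*(-495 + √(11 + 120)) = -111011*(-495 + √131)/348 = 18316815/116 - 111011*√131/348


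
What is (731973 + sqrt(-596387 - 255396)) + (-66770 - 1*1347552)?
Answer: -682349 + I*sqrt(851783) ≈ -6.8235e+5 + 922.92*I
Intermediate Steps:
(731973 + sqrt(-596387 - 255396)) + (-66770 - 1*1347552) = (731973 + sqrt(-851783)) + (-66770 - 1347552) = (731973 + I*sqrt(851783)) - 1414322 = -682349 + I*sqrt(851783)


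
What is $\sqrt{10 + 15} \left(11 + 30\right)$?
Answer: $205$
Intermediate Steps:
$\sqrt{10 + 15} \left(11 + 30\right) = \sqrt{25} \cdot 41 = 5 \cdot 41 = 205$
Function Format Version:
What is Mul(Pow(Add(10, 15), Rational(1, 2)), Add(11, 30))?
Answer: 205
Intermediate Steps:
Mul(Pow(Add(10, 15), Rational(1, 2)), Add(11, 30)) = Mul(Pow(25, Rational(1, 2)), 41) = Mul(5, 41) = 205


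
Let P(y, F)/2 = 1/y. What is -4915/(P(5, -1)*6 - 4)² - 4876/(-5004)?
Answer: -153638609/80064 ≈ -1918.9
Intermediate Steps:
P(y, F) = 2/y
-4915/(P(5, -1)*6 - 4)² - 4876/(-5004) = -4915/((2/5)*6 - 4)² - 4876/(-5004) = -4915/((2*(⅕))*6 - 4)² - 4876*(-1/5004) = -4915/((⅖)*6 - 4)² + 1219/1251 = -4915/(12/5 - 4)² + 1219/1251 = -4915/((-8/5)²) + 1219/1251 = -4915/64/25 + 1219/1251 = -4915*25/64 + 1219/1251 = -122875/64 + 1219/1251 = -153638609/80064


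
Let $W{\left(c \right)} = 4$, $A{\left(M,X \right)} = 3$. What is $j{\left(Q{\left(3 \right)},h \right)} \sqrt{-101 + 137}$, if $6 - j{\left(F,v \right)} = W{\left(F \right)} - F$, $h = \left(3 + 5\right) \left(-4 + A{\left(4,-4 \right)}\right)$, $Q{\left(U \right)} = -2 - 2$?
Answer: $-12$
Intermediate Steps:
$Q{\left(U \right)} = -4$ ($Q{\left(U \right)} = -2 - 2 = -4$)
$h = -8$ ($h = \left(3 + 5\right) \left(-4 + 3\right) = 8 \left(-1\right) = -8$)
$j{\left(F,v \right)} = 2 + F$ ($j{\left(F,v \right)} = 6 - \left(4 - F\right) = 6 + \left(-4 + F\right) = 2 + F$)
$j{\left(Q{\left(3 \right)},h \right)} \sqrt{-101 + 137} = \left(2 - 4\right) \sqrt{-101 + 137} = - 2 \sqrt{36} = \left(-2\right) 6 = -12$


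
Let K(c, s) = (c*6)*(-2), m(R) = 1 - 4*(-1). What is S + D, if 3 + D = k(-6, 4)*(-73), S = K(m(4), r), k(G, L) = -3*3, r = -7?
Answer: 594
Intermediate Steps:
m(R) = 5 (m(R) = 1 + 4 = 5)
k(G, L) = -9
K(c, s) = -12*c (K(c, s) = (6*c)*(-2) = -12*c)
S = -60 (S = -12*5 = -60)
D = 654 (D = -3 - 9*(-73) = -3 + 657 = 654)
S + D = -60 + 654 = 594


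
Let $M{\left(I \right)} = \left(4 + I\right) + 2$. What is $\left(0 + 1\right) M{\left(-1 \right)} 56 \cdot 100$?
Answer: $28000$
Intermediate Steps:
$M{\left(I \right)} = 6 + I$
$\left(0 + 1\right) M{\left(-1 \right)} 56 \cdot 100 = \left(0 + 1\right) \left(6 - 1\right) 56 \cdot 100 = 1 \cdot 5 \cdot 56 \cdot 100 = 5 \cdot 56 \cdot 100 = 280 \cdot 100 = 28000$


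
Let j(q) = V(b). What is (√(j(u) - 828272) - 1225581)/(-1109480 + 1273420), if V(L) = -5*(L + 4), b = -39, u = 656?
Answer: -175083/23420 + I*√828097/163940 ≈ -7.4758 + 0.0055508*I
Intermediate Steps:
V(L) = -20 - 5*L (V(L) = -5*(4 + L) = -20 - 5*L)
j(q) = 175 (j(q) = -20 - 5*(-39) = -20 + 195 = 175)
(√(j(u) - 828272) - 1225581)/(-1109480 + 1273420) = (√(175 - 828272) - 1225581)/(-1109480 + 1273420) = (√(-828097) - 1225581)/163940 = (I*√828097 - 1225581)*(1/163940) = (-1225581 + I*√828097)*(1/163940) = -175083/23420 + I*√828097/163940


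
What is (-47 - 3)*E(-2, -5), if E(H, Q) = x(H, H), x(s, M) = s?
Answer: 100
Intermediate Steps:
E(H, Q) = H
(-47 - 3)*E(-2, -5) = (-47 - 3)*(-2) = -50*(-2) = 100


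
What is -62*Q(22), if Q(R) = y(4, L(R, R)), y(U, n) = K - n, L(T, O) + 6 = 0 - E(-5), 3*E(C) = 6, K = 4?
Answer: -744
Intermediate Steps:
E(C) = 2 (E(C) = (1/3)*6 = 2)
L(T, O) = -8 (L(T, O) = -6 + (0 - 1*2) = -6 + (0 - 2) = -6 - 2 = -8)
y(U, n) = 4 - n
Q(R) = 12 (Q(R) = 4 - 1*(-8) = 4 + 8 = 12)
-62*Q(22) = -62*12 = -744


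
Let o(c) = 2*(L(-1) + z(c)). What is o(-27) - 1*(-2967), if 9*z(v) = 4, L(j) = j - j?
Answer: 26711/9 ≈ 2967.9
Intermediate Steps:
L(j) = 0
z(v) = 4/9 (z(v) = (⅑)*4 = 4/9)
o(c) = 8/9 (o(c) = 2*(0 + 4/9) = 2*(4/9) = 8/9)
o(-27) - 1*(-2967) = 8/9 - 1*(-2967) = 8/9 + 2967 = 26711/9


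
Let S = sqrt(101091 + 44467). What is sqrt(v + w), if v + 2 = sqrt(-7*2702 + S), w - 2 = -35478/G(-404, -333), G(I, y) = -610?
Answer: sqrt(5410395 + 93025*I*sqrt(18914 - sqrt(145558)))/305 ≈ 10.154 + 6.7036*I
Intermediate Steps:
S = sqrt(145558) ≈ 381.52
w = 18349/305 (w = 2 - 35478/(-610) = 2 - 35478*(-1/610) = 2 + 17739/305 = 18349/305 ≈ 60.161)
v = -2 + sqrt(-18914 + sqrt(145558)) (v = -2 + sqrt(-7*2702 + sqrt(145558)) = -2 + sqrt(-18914 + sqrt(145558)) ≈ -2.0 + 136.13*I)
sqrt(v + w) = sqrt((-2 + I*sqrt(18914 - sqrt(145558))) + 18349/305) = sqrt(17739/305 + I*sqrt(18914 - sqrt(145558)))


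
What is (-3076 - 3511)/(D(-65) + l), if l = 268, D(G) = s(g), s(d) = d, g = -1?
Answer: -6587/267 ≈ -24.670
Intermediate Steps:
D(G) = -1
(-3076 - 3511)/(D(-65) + l) = (-3076 - 3511)/(-1 + 268) = -6587/267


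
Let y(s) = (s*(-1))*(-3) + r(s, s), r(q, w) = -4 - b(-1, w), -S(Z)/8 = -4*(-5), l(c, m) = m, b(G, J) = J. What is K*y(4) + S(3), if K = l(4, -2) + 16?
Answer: -104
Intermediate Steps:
K = 14 (K = -2 + 16 = 14)
S(Z) = -160 (S(Z) = -(-32)*(-5) = -8*20 = -160)
r(q, w) = -4 - w
y(s) = -4 + 2*s (y(s) = (s*(-1))*(-3) + (-4 - s) = -s*(-3) + (-4 - s) = 3*s + (-4 - s) = -4 + 2*s)
K*y(4) + S(3) = 14*(-4 + 2*4) - 160 = 14*(-4 + 8) - 160 = 14*4 - 160 = 56 - 160 = -104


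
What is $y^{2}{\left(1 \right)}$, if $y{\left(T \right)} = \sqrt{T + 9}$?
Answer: $10$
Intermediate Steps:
$y{\left(T \right)} = \sqrt{9 + T}$
$y^{2}{\left(1 \right)} = \left(\sqrt{9 + 1}\right)^{2} = \left(\sqrt{10}\right)^{2} = 10$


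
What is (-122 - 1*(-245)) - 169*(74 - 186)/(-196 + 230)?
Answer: 11555/17 ≈ 679.71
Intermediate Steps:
(-122 - 1*(-245)) - 169*(74 - 186)/(-196 + 230) = (-122 + 245) - (-18928)/34 = 123 - (-18928)/34 = 123 - 169*(-56/17) = 123 + 9464/17 = 11555/17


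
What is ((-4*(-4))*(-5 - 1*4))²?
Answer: 20736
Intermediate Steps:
((-4*(-4))*(-5 - 1*4))² = (16*(-5 - 4))² = (16*(-9))² = (-144)² = 20736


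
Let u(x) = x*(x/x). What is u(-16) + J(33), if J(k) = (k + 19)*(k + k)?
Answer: 3416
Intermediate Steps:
u(x) = x (u(x) = x*1 = x)
J(k) = 2*k*(19 + k) (J(k) = (19 + k)*(2*k) = 2*k*(19 + k))
u(-16) + J(33) = -16 + 2*33*(19 + 33) = -16 + 2*33*52 = -16 + 3432 = 3416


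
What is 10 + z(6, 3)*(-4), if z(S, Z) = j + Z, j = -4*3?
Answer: 46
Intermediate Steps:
j = -12
z(S, Z) = -12 + Z
10 + z(6, 3)*(-4) = 10 + (-12 + 3)*(-4) = 10 - 9*(-4) = 10 + 36 = 46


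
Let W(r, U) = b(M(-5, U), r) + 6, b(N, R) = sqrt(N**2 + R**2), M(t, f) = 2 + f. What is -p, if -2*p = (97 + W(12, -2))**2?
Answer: 13225/2 ≈ 6612.5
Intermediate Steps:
W(r, U) = 6 + sqrt(r**2 + (2 + U)**2) (W(r, U) = sqrt((2 + U)**2 + r**2) + 6 = sqrt(r**2 + (2 + U)**2) + 6 = 6 + sqrt(r**2 + (2 + U)**2))
p = -13225/2 (p = -(97 + (6 + sqrt(12**2 + (2 - 2)**2)))**2/2 = -(97 + (6 + sqrt(144 + 0**2)))**2/2 = -(97 + (6 + sqrt(144 + 0)))**2/2 = -(97 + (6 + sqrt(144)))**2/2 = -(97 + (6 + 12))**2/2 = -(97 + 18)**2/2 = -1/2*115**2 = -1/2*13225 = -13225/2 ≈ -6612.5)
-p = -1*(-13225/2) = 13225/2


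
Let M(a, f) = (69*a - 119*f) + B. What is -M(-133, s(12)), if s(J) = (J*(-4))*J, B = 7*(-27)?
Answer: -59178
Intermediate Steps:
B = -189
s(J) = -4*J² (s(J) = (-4*J)*J = -4*J²)
M(a, f) = -189 - 119*f + 69*a (M(a, f) = (69*a - 119*f) - 189 = (-119*f + 69*a) - 189 = -189 - 119*f + 69*a)
-M(-133, s(12)) = -(-189 - (-476)*12² + 69*(-133)) = -(-189 - (-476)*144 - 9177) = -(-189 - 119*(-576) - 9177) = -(-189 + 68544 - 9177) = -1*59178 = -59178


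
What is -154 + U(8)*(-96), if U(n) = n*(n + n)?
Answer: -12442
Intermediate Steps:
U(n) = 2*n² (U(n) = n*(2*n) = 2*n²)
-154 + U(8)*(-96) = -154 + (2*8²)*(-96) = -154 + (2*64)*(-96) = -154 + 128*(-96) = -154 - 12288 = -12442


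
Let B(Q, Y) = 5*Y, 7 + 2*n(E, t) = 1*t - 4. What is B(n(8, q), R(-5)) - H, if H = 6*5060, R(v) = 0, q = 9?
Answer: -30360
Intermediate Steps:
n(E, t) = -11/2 + t/2 (n(E, t) = -7/2 + (1*t - 4)/2 = -7/2 + (t - 4)/2 = -7/2 + (-4 + t)/2 = -7/2 + (-2 + t/2) = -11/2 + t/2)
H = 30360
B(n(8, q), R(-5)) - H = 5*0 - 1*30360 = 0 - 30360 = -30360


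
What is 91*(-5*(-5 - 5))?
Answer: 4550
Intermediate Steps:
91*(-5*(-5 - 5)) = 91*(-5*(-10)) = 91*50 = 4550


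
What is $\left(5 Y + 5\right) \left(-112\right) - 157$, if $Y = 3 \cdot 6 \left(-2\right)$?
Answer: $19443$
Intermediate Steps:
$Y = -36$ ($Y = 18 \left(-2\right) = -36$)
$\left(5 Y + 5\right) \left(-112\right) - 157 = \left(5 \left(-36\right) + 5\right) \left(-112\right) - 157 = \left(-180 + 5\right) \left(-112\right) - 157 = \left(-175\right) \left(-112\right) - 157 = 19600 - 157 = 19443$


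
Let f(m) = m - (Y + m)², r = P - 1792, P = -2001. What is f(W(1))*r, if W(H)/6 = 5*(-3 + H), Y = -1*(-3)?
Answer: 12551037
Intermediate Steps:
Y = 3
r = -3793 (r = -2001 - 1792 = -3793)
W(H) = -90 + 30*H (W(H) = 6*(5*(-3 + H)) = 6*(-15 + 5*H) = -90 + 30*H)
f(m) = m - (3 + m)²
f(W(1))*r = ((-90 + 30*1) - (3 + (-90 + 30*1))²)*(-3793) = ((-90 + 30) - (3 + (-90 + 30))²)*(-3793) = (-60 - (3 - 60)²)*(-3793) = (-60 - 1*(-57)²)*(-3793) = (-60 - 1*3249)*(-3793) = (-60 - 3249)*(-3793) = -3309*(-3793) = 12551037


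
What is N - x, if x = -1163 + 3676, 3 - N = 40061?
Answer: -42571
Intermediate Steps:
N = -40058 (N = 3 - 1*40061 = 3 - 40061 = -40058)
x = 2513
N - x = -40058 - 1*2513 = -40058 - 2513 = -42571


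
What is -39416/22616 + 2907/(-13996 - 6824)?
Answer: -36932743/19619380 ≈ -1.8825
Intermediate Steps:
-39416/22616 + 2907/(-13996 - 6824) = -39416*1/22616 + 2907/(-20820) = -4927/2827 + 2907*(-1/20820) = -4927/2827 - 969/6940 = -36932743/19619380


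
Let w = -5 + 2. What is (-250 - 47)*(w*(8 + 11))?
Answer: 16929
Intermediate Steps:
w = -3
(-250 - 47)*(w*(8 + 11)) = (-250 - 47)*(-3*(8 + 11)) = -(-891)*19 = -297*(-57) = 16929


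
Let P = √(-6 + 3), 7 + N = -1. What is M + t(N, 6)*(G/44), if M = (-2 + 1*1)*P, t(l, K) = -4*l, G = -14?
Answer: -112/11 - I*√3 ≈ -10.182 - 1.732*I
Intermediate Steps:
N = -8 (N = -7 - 1 = -8)
P = I*√3 (P = √(-3) = I*√3 ≈ 1.732*I)
M = -I*√3 (M = (-2 + 1*1)*(I*√3) = (-2 + 1)*(I*√3) = -I*√3 ≈ -1.732*I)
M + t(N, 6)*(G/44) = -I*√3 + (-4*(-8))*(-14/44) = -I*√3 + 32*(-14*1/44) = -I*√3 + 32*(-7/22) = -I*√3 - 112/11 = -112/11 - I*√3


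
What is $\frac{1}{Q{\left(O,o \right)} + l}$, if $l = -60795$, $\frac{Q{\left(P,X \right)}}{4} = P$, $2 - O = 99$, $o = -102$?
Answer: $- \frac{1}{61183} \approx -1.6344 \cdot 10^{-5}$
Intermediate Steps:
$O = -97$ ($O = 2 - 99 = -97$)
$Q{\left(P,X \right)} = 4 P$
$\frac{1}{Q{\left(O,o \right)} + l} = \frac{1}{4 \left(-97\right) - 60795} = \frac{1}{-388 - 60795} = \frac{1}{-61183} = - \frac{1}{61183}$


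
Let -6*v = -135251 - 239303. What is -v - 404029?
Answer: -1399364/3 ≈ -4.6645e+5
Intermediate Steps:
v = 187277/3 (v = -(-135251 - 239303)/6 = -1/6*(-374554) = 187277/3 ≈ 62426.)
-v - 404029 = -1*187277/3 - 404029 = -187277/3 - 404029 = -1399364/3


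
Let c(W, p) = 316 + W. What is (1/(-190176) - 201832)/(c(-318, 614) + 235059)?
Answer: -38383602433/44702200032 ≈ -0.85865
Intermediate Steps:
(1/(-190176) - 201832)/(c(-318, 614) + 235059) = (1/(-190176) - 201832)/((316 - 318) + 235059) = (-1/190176 - 201832)/(-2 + 235059) = -38383602433/190176/235057 = -38383602433/190176*1/235057 = -38383602433/44702200032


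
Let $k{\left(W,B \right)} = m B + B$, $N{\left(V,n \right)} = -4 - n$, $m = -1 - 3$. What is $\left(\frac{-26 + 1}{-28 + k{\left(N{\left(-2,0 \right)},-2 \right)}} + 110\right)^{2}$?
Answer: $\frac{5978025}{484} \approx 12351.0$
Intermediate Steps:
$m = -4$
$k{\left(W,B \right)} = - 3 B$ ($k{\left(W,B \right)} = - 4 B + B = - 3 B$)
$\left(\frac{-26 + 1}{-28 + k{\left(N{\left(-2,0 \right)},-2 \right)}} + 110\right)^{2} = \left(\frac{-26 + 1}{-28 - -6} + 110\right)^{2} = \left(- \frac{25}{-28 + 6} + 110\right)^{2} = \left(- \frac{25}{-22} + 110\right)^{2} = \left(\left(-25\right) \left(- \frac{1}{22}\right) + 110\right)^{2} = \left(\frac{25}{22} + 110\right)^{2} = \left(\frac{2445}{22}\right)^{2} = \frac{5978025}{484}$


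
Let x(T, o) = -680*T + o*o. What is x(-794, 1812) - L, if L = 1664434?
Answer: 2158830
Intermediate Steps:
x(T, o) = o**2 - 680*T (x(T, o) = -680*T + o**2 = o**2 - 680*T)
x(-794, 1812) - L = (1812**2 - 680*(-794)) - 1*1664434 = (3283344 + 539920) - 1664434 = 3823264 - 1664434 = 2158830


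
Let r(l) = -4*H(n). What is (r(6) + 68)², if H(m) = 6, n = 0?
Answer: 1936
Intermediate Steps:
r(l) = -24 (r(l) = -4*6 = -24)
(r(6) + 68)² = (-24 + 68)² = 44² = 1936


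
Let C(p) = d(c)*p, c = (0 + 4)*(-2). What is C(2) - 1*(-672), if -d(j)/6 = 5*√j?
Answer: 672 - 120*I*√2 ≈ 672.0 - 169.71*I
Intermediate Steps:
c = -8 (c = 4*(-2) = -8)
d(j) = -30*√j
C(p) = -60*I*p*√2 (C(p) = (-60*I*√2)*p = -60*I*p*√2)
C(2) - 1*(-672) = -60*I*2*√2 - 1*(-672) = -120*I*√2 + 672 = 672 - 120*I*√2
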